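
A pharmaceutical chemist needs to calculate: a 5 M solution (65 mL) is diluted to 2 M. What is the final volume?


C1V1 = C2V2
5 × 65 = 2 × V2
V2 = 325/2 = 162.5 mL

162.5 mL


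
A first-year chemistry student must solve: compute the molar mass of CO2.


M(CO2) = 1×12.01 + 2×16.0
= 12.01 + 32.0
= 44.01 g/mol

44.01 g/mol


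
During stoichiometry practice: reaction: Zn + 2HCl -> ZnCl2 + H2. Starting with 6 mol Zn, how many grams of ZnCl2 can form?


Mole ratio ZnCl2:Zn = 1:1
n(ZnCl2) = 6 × 1/1 = 6.000 mol
mass = 6.000 × 136.28 = 817.68 g

817.68 g


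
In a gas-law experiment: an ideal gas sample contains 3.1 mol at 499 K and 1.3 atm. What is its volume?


PV = nRT  (R = 0.08206 L·atm/(mol·K))
V = nRT/P = 3.1×0.08206×499/1.3
= 97.645 L

97.645 L


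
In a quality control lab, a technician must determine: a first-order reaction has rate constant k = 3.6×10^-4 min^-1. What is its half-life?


t½ = ln2/k = 0.693147/(3.6×10^-4 min^-1)
= 1925 min

1925 min


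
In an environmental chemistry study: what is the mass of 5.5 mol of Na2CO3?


M(Na2CO3) = 105.99 g/mol
mass = n × M = 5.5 × 105.99 = 582.95 g

582.95 g


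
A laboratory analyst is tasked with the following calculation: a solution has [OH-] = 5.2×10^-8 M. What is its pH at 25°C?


pOH = -log10([OH-]) = -log10(5.2×10^-8)
= 8 - log10(5.2) = 7.28
pH = 14 - pOH = 14 - 7.28 = 6.72

6.72


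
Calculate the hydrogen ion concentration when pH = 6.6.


[H+] = 10^(-pH) = 10^(-6.6)
= 2.51×10^-7 M

2.51×10^-7 M


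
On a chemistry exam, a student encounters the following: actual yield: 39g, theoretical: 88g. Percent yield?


% yield = actual/theoretical × 100
= 39/88 × 100
= 44.32%

44.32%


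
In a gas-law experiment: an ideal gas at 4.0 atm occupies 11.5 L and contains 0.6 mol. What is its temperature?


PV = nRT  (R = 0.08206 L·atm/(mol·K))
T = PV/(nR) = 4.0×11.5/(0.6×0.08206)
= 46.00/0.049236
= 934.28 K

934.28 K


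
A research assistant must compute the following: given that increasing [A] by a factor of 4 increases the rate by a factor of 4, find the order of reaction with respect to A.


rate ∝ [A]^n
4^n = 4 → n = 1
Order in A: 1

1


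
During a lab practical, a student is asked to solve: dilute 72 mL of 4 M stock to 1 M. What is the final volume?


C1V1 = C2V2
4 × 72 = 1 × V2
V2 = 288/1 = 288.0 mL

288.0 mL


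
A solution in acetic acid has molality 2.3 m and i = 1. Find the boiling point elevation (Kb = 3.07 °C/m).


ΔTb = Kb × m × i
= 3.07 × 2.3 × 1
= 7.061 °C

7.061 °C


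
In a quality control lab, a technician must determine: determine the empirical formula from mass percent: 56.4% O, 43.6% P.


Assume 100 g sample. Moles of each element:
  O: 56.4/16.0 = 3.525 mol
  P: 43.6/30.97 = 1.408 mol
Divide by smallest (1.408):
  O: 3.525/1.408 = 2.5
  P: 1.408/1.408 = 1.0
Multiply all ratios by 2 to obtain whole numbers.
Empirical formula: P2O5

P2O5


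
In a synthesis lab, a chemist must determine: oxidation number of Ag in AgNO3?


Ag is +1
Oxidation number: +1

+1


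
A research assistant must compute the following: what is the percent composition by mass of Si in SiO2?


M(SiO2) = 1×28.09 + 2×16.0 = 60.09 g/mol
Mass of Si = 1 × 28.09 = 28.09 g/mol
% Si = 28.09/60.09 × 100 = 46.75%

46.75%


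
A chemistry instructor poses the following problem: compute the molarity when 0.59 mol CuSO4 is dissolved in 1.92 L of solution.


M = n/V = 0.59/1.92 = 0.307 mol/L

0.307 M


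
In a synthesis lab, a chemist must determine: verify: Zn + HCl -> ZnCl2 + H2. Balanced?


Equation: Zn + HCl -> ZnCl2 + H2
Check atoms: Cl: 1≠2, H: 1≠2, Zn: 1=1
Not balanced

No, not balanced


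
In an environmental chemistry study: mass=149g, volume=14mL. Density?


ρ = mass/volume
= 149/14
= 10.643 g/mL

10.643 g/mL


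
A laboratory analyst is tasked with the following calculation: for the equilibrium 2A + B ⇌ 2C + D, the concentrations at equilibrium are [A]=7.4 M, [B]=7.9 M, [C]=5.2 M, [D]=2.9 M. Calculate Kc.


Kc = [C]^2[D]/([A]^2[B])
= (5.2^2 × 2.9^1)/(7.4^2 × 7.9^1)
= 78.416/432.604
= 0.1813

0.1813


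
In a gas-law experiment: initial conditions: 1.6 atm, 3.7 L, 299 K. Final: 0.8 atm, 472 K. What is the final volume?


P1V1/T1 = P2V2/T2
V2 = P1V1T2/(T1P2)
= 1.6×3.7×472/(299×0.8)
= 11.682 L

11.682 L


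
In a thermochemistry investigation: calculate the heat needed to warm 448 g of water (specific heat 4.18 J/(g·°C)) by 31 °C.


q = mcΔT = 448 × 4.18 × 31
= 58051.84 J

58051.84 J


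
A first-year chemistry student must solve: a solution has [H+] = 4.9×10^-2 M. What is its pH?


pH = -log10([H+]) = -log10(4.9×10^-2)
= 2 - log10(4.9)
= 2 - 0.69
= 1.31

1.31


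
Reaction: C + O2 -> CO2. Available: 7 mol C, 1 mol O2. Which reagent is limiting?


Mole ratio available / coefficient:
  C: 7/1 = 7.000
  O2: 1/1 = 1.000
Smaller ratio is limiting.

O2


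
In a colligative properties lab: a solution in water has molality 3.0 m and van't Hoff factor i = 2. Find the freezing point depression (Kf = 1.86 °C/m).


ΔTf = Kf × m × i
= 1.86 × 3.0 × 2
= 11.16 °C

11.16 °C


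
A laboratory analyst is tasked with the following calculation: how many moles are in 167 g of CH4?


M(CH4) = 16.04 g/mol
n = mass/M = 167/16.04 = 10.4115 mol

10.4115 mol


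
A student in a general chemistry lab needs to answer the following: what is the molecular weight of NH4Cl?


M(NH4Cl) = 1×14.01 + 4×1.008 + 1×35.45
= 14.01 + 4.03 + 35.45
= 53.49 g/mol

53.49 g/mol


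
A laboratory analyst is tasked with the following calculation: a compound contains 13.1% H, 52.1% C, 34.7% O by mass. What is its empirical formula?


Assume 100 g sample. Moles of each element:
  H: 13.1/1.008 = 12.996 mol
  C: 52.1/12.01 = 4.338 mol
  O: 34.7/16.0 = 2.169 mol
Divide by smallest (2.169):
  H: 12.996/2.169 = 5.99
  C: 4.338/2.169 = 2.0
  O: 2.169/2.169 = 1.0
Empirical formula: C2H6O

C2H6O


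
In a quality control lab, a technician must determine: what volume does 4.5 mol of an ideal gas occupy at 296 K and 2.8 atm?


PV = nRT  (R = 0.08206 L·atm/(mol·K))
V = nRT/P = 4.5×0.08206×296/2.8
= 39.037 L

39.037 L


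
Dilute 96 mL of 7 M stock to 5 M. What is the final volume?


C1V1 = C2V2
7 × 96 = 5 × V2
V2 = 672/5 = 134.4 mL

134.4 mL


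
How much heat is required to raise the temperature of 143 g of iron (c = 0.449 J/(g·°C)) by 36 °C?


q = mcΔT = 143 × 0.449 × 36
= 2311.45 J

2311.45 J


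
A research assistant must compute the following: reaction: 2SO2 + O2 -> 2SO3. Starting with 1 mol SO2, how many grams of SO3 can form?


Mole ratio SO3:SO2 = 2:2
n(SO3) = 1 × 2/2 = 1.000 mol
mass = 1.000 × 80.07 = 80.07 g

80.07 g


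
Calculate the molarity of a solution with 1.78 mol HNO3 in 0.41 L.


M = n/V = 1.78/0.41 = 4.341 mol/L

4.341 M


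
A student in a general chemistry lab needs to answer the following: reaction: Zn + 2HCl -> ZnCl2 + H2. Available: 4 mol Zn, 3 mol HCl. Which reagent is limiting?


Mole ratio available / coefficient:
  Zn: 4/1 = 4.000
  HCl: 3/2 = 1.500
Smaller ratio is limiting.

HCl


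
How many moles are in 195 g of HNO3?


M(HNO3) = 63.02 g/mol
n = mass/M = 195/63.02 = 3.0943 mol

3.0943 mol


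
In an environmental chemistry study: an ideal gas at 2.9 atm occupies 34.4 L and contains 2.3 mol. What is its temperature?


PV = nRT  (R = 0.08206 L·atm/(mol·K))
T = PV/(nR) = 2.9×34.4/(2.3×0.08206)
= 99.76/0.188738
= 528.56 K

528.56 K


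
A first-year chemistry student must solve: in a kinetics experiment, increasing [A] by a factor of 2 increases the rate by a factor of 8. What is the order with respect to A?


rate ∝ [A]^n
2^n = 8 → n = 3
Order in A: 3

3


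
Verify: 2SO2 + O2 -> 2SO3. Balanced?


Equation: 2SO2 + O2 -> 2SO3
Check atoms: O: 6=6, S: 2=2
Balanced

Yes, balanced


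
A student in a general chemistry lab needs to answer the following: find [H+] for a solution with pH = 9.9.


[H+] = 10^(-pH) = 10^(-9.9)
= 1.26×10^-10 M

1.26×10^-10 M


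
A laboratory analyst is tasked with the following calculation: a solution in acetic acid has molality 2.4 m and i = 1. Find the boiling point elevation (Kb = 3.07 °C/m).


ΔTb = Kb × m × i
= 3.07 × 2.4 × 1
= 7.368 °C

7.368 °C


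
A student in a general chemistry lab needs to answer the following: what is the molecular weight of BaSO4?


M(BaSO4) = 1×137.33 + 1×32.07 + 4×16.0
= 137.33 + 32.07 + 64.0
= 233.4 g/mol

233.4 g/mol


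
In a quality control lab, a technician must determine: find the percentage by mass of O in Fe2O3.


M(Fe2O3) = 2×55.85 + 3×16.0 = 159.70 g/mol
Mass of O = 3 × 16.0 = 48.00 g/mol
% O = 48.00/159.70 × 100 = 30.06%

30.06%


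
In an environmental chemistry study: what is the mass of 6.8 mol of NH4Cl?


M(NH4Cl) = 53.49 g/mol
mass = n × M = 6.8 × 53.49 = 363.73 g

363.73 g


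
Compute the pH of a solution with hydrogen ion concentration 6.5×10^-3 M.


pH = -log10([H+]) = -log10(6.5×10^-3)
= 3 - log10(6.5)
= 3 - 0.81
= 2.19

2.19


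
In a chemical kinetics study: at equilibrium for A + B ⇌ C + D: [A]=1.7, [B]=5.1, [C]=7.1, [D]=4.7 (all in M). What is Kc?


Kc = [C][D]/([A][B])
= (7.1^1 × 4.7^1)/(1.7^1 × 5.1^1)
= 33.37/8.67
= 3.849

3.849


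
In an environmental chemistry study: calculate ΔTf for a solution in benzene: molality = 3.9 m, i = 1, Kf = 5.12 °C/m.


ΔTf = Kf × m × i
= 5.12 × 3.9 × 1
= 19.968 °C

19.968 °C


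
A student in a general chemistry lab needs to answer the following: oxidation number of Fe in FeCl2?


x + 2(-1) = 0, so x = +2
Oxidation number: +2

+2


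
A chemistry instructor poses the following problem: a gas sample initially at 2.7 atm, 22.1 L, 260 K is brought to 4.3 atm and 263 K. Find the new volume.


P1V1/T1 = P2V2/T2
V2 = P1V1T2/(T1P2)
= 2.7×22.1×263/(260×4.3)
= 14.037 L

14.037 L


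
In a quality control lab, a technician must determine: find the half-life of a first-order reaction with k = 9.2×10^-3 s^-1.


t½ = ln2/k = 0.693147/(9.2×10^-3 s^-1)
= 75.34 s

75.34 s


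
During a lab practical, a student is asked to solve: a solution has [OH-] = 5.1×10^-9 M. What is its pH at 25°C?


pOH = -log10([OH-]) = -log10(5.1×10^-9)
= 9 - log10(5.1) = 8.29
pH = 14 - pOH = 14 - 8.29 = 5.71

5.71


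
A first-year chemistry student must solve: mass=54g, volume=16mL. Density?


ρ = mass/volume
= 54/16
= 3.375 g/mL

3.375 g/mL


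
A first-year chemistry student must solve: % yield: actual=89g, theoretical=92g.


% yield = actual/theoretical × 100
= 89/92 × 100
= 96.74%

96.74%


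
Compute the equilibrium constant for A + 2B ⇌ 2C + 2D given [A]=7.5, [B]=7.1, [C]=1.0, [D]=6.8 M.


Kc = [C]^2[D]^2/([A][B]^2)
= (1.0^2 × 6.8^2)/(7.5^1 × 7.1^2)
= 46.24/378.075
= 0.1223

0.1223


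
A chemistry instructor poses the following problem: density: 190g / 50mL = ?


ρ = mass/volume
= 190/50
= 3.8 g/mL

3.8 g/mL


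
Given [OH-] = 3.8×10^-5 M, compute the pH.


pOH = -log10([OH-]) = -log10(3.8×10^-5)
= 5 - log10(3.8) = 4.42
pH = 14 - pOH = 14 - 4.42 = 9.58

9.58


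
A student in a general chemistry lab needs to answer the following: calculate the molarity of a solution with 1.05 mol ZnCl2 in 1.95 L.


M = n/V = 1.05/1.95 = 0.538 mol/L

0.538 M


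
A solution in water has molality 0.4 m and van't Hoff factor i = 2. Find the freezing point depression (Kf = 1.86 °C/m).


ΔTf = Kf × m × i
= 1.86 × 0.4 × 2
= 1.488 °C

1.488 °C


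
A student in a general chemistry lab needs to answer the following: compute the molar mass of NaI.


M(NaI) = 1×22.99 + 1×126.9
= 22.99 + 126.9
= 149.89 g/mol

149.89 g/mol


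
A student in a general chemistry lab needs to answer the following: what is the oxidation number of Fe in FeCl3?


x + 3(-1) = 0, so x = +3
Oxidation number: +3

+3


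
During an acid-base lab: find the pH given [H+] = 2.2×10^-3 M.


pH = -log10([H+]) = -log10(2.2×10^-3)
= 3 - log10(2.2)
= 3 - 0.34
= 2.66

2.66


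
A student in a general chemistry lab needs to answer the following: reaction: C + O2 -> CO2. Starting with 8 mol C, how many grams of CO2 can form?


Mole ratio CO2:C = 1:1
n(CO2) = 8 × 1/1 = 8.000 mol
mass = 8.000 × 44.01 = 352.08 g

352.08 g


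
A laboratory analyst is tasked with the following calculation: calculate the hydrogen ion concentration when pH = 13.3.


[H+] = 10^(-pH) = 10^(-13.3)
= 5.01×10^-14 M

5.01×10^-14 M


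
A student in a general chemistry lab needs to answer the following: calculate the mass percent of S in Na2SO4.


M(Na2SO4) = 2×22.99 + 1×32.07 + 4×16.0 = 142.05 g/mol
Mass of S = 1 × 32.07 = 32.07 g/mol
% S = 32.07/142.05 × 100 = 22.58%

22.58%


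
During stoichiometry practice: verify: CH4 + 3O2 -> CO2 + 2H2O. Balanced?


Equation: CH4 + 3O2 -> CO2 + 2H2O
Check atoms: C: 1=1, H: 4=4, O: 6≠4
Not balanced

No, not balanced


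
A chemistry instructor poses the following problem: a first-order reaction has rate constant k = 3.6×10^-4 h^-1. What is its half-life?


t½ = ln2/k = 0.693147/(3.6×10^-4 h^-1)
= 1925 h

1925 h


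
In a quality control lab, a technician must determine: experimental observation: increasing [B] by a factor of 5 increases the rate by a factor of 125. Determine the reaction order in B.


rate ∝ [B]^n
5^n = 125 → n = 3
Order in B: 3

3


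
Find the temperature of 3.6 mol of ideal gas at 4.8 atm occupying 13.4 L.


PV = nRT  (R = 0.08206 L·atm/(mol·K))
T = PV/(nR) = 4.8×13.4/(3.6×0.08206)
= 64.32/0.295416
= 217.73 K

217.73 K


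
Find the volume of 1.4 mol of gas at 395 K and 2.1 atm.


PV = nRT  (R = 0.08206 L·atm/(mol·K))
V = nRT/P = 1.4×0.08206×395/2.1
= 21.609 L

21.609 L


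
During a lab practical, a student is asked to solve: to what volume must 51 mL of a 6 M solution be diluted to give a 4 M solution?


C1V1 = C2V2
6 × 51 = 4 × V2
V2 = 306/4 = 76.5 mL

76.5 mL


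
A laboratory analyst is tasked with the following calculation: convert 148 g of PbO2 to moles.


M(PbO2) = 239.2 g/mol
n = mass/M = 148/239.2 = 0.6187 mol

0.6187 mol


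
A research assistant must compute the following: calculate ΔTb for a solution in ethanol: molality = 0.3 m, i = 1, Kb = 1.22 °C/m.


ΔTb = Kb × m × i
= 1.22 × 0.3 × 1
= 0.366 °C

0.366 °C


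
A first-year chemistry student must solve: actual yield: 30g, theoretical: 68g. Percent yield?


% yield = actual/theoretical × 100
= 30/68 × 100
= 44.12%

44.12%


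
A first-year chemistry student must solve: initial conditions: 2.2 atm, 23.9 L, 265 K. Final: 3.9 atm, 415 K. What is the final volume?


P1V1/T1 = P2V2/T2
V2 = P1V1T2/(T1P2)
= 2.2×23.9×415/(265×3.9)
= 21.113 L

21.113 L


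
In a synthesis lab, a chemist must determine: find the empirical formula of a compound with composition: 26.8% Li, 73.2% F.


Assume 100 g sample. Moles of each element:
  Li: 26.8/6.94 = 3.862 mol
  F: 73.2/19.0 = 3.853 mol
Divide by smallest (3.853):
  Li: 3.862/3.853 = 1.0
  F: 3.853/3.853 = 1.0
Empirical formula: LiF

LiF


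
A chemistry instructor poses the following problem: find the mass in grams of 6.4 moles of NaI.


M(NaI) = 149.89 g/mol
mass = n × M = 6.4 × 149.89 = 959.30 g

959.30 g


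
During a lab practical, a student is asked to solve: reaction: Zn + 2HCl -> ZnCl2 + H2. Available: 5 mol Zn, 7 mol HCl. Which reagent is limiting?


Mole ratio available / coefficient:
  Zn: 5/1 = 5.000
  HCl: 7/2 = 3.500
Smaller ratio is limiting.

HCl


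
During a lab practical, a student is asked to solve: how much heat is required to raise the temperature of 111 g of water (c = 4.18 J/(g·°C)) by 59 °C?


q = mcΔT = 111 × 4.18 × 59
= 27374.82 J

27374.82 J


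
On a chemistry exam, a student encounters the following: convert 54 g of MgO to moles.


M(MgO) = 40.31 g/mol
n = mass/M = 54/40.31 = 1.3396 mol

1.3396 mol


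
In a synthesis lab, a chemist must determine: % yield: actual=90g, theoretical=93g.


% yield = actual/theoretical × 100
= 90/93 × 100
= 96.77%

96.77%


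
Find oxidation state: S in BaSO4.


(+2) + x + 4(-2) = 0, so x = +6
Oxidation number: +6

+6


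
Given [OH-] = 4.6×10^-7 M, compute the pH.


pOH = -log10([OH-]) = -log10(4.6×10^-7)
= 7 - log10(4.6) = 6.34
pH = 14 - pOH = 14 - 6.34 = 7.66

7.66


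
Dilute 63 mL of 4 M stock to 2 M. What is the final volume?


C1V1 = C2V2
4 × 63 = 2 × V2
V2 = 252/2 = 126.0 mL

126.0 mL


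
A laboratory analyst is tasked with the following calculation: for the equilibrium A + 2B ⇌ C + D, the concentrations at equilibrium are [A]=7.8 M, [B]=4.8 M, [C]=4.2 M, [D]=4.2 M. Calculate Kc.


Kc = [C][D]/([A][B]^2)
= (4.2^1 × 4.2^1)/(7.8^1 × 4.8^2)
= 17.64/179.712
= 0.09816

0.09816


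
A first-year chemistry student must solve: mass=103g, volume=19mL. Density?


ρ = mass/volume
= 103/19
= 5.421 g/mL

5.421 g/mL


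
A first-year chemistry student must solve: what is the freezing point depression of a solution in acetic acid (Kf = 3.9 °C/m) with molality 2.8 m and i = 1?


ΔTf = Kf × m × i
= 3.9 × 2.8 × 1
= 10.92 °C

10.92 °C


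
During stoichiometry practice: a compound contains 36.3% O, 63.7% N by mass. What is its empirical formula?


Assume 100 g sample. Moles of each element:
  O: 36.3/16.0 = 2.269 mol
  N: 63.7/14.01 = 4.547 mol
Divide by smallest (2.269):
  O: 2.269/2.269 = 1.0
  N: 4.547/2.269 = 2.0
Empirical formula: N2O

N2O


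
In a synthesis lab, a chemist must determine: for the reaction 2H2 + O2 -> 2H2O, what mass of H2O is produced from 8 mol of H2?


Mole ratio H2O:H2 = 2:2
n(H2O) = 8 × 2/2 = 8.000 mol
mass = 8.000 × 18.02 = 144.16 g

144.16 g


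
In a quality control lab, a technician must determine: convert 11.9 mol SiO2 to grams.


M(SiO2) = 60.09 g/mol
mass = n × M = 11.9 × 60.09 = 715.07 g

715.07 g


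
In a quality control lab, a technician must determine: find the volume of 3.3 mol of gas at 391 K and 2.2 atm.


PV = nRT  (R = 0.08206 L·atm/(mol·K))
V = nRT/P = 3.3×0.08206×391/2.2
= 48.128 L

48.128 L


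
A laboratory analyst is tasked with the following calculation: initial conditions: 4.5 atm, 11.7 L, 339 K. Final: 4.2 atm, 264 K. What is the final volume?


P1V1/T1 = P2V2/T2
V2 = P1V1T2/(T1P2)
= 4.5×11.7×264/(339×4.2)
= 9.762 L

9.762 L


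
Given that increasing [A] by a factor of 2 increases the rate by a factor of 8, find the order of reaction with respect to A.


rate ∝ [A]^n
2^n = 8 → n = 3
Order in A: 3

3


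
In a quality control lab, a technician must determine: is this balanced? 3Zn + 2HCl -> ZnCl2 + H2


Equation: 3Zn + 2HCl -> ZnCl2 + H2
Check atoms: Cl: 2=2, H: 2=2, Zn: 3≠1
Not balanced

No, not balanced


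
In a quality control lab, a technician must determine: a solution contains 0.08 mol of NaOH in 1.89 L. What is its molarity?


M = n/V = 0.08/1.89 = 0.042 mol/L

0.042 M


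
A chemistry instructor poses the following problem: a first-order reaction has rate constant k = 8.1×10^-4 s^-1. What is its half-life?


t½ = ln2/k = 0.693147/(8.1×10^-4 s^-1)
= 855.7 s

855.7 s


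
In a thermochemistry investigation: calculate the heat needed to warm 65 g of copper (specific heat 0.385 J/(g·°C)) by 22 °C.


q = mcΔT = 65 × 0.385 × 22
= 550.55 J

550.55 J


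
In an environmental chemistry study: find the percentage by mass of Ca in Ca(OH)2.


M(Ca(OH)2) = 1×40.08 + 2×16.0 + 2×1.008 = 74.096 g/mol
Mass of Ca = 1 × 40.08 = 40.08 g/mol
% Ca = 40.08/74.096 × 100 = 54.09%

54.09%


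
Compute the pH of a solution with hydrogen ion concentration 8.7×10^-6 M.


pH = -log10([H+]) = -log10(8.7×10^-6)
= 6 - log10(8.7)
= 6 - 0.94
= 5.06

5.06


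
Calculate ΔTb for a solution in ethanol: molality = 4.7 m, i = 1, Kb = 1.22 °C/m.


ΔTb = Kb × m × i
= 1.22 × 4.7 × 1
= 5.734 °C

5.734 °C


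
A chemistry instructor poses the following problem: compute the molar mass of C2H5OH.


M(C2H5OH) = 2×12.01 + 6×1.008 + 1×16.0
= 24.02 + 6.05 + 16.0
= 46.07 g/mol

46.07 g/mol


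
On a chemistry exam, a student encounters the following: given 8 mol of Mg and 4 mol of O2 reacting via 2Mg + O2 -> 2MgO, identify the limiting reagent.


Mole ratio available / coefficient:
  Mg: 8/2 = 4.000
  O2: 4/1 = 4.000
Smaller ratio is limiting.

neither (stoichiometric); Mg and O2 are fully consumed


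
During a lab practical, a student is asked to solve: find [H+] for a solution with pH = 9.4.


[H+] = 10^(-pH) = 10^(-9.4)
= 3.98×10^-10 M

3.98×10^-10 M


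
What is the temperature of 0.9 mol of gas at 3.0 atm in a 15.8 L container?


PV = nRT  (R = 0.08206 L·atm/(mol·K))
T = PV/(nR) = 3.0×15.8/(0.9×0.08206)
= 47.40/0.073854
= 641.81 K

641.81 K


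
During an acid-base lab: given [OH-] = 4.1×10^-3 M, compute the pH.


pOH = -log10([OH-]) = -log10(4.1×10^-3)
= 3 - log10(4.1) = 2.39
pH = 14 - pOH = 14 - 2.39 = 11.61

11.61


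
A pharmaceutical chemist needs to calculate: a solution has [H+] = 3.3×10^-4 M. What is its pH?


pH = -log10([H+]) = -log10(3.3×10^-4)
= 4 - log10(3.3)
= 4 - 0.52
= 3.48

3.48


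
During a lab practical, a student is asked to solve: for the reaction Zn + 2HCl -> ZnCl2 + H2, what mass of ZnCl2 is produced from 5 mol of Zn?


Mole ratio ZnCl2:Zn = 1:1
n(ZnCl2) = 5 × 1/1 = 5.000 mol
mass = 5.000 × 136.28 = 681.4 g

681.4 g


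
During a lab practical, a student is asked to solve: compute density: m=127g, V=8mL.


ρ = mass/volume
= 127/8
= 15.875 g/mL

15.875 g/mL


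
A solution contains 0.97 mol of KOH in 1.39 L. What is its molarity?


M = n/V = 0.97/1.39 = 0.698 mol/L

0.698 M


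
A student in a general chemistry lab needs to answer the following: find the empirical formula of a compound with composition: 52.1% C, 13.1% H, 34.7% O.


Assume 100 g sample. Moles of each element:
  C: 52.1/12.01 = 4.338 mol
  H: 13.1/1.008 = 12.996 mol
  O: 34.7/16.0 = 2.169 mol
Divide by smallest (2.169):
  C: 4.338/2.169 = 2.0
  H: 12.996/2.169 = 5.99
  O: 2.169/2.169 = 1.0
Empirical formula: C2H6O

C2H6O


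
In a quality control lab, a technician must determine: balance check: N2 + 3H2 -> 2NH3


Equation: N2 + 3H2 -> 2NH3
Check atoms: H: 6=6, N: 2=2
Balanced

Yes, balanced


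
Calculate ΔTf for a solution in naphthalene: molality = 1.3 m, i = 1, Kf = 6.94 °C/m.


ΔTf = Kf × m × i
= 6.94 × 1.3 × 1
= 9.022 °C

9.022 °C


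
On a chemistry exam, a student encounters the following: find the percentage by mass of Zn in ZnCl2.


M(ZnCl2) = 1×65.38 + 2×35.45 = 136.28 g/mol
Mass of Zn = 1 × 65.38 = 65.38 g/mol
% Zn = 65.38/136.28 × 100 = 47.97%

47.97%


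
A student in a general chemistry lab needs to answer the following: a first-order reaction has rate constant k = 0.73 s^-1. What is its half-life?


t½ = ln2/k = 0.693147/(0.73 s^-1)
= 0.9495 s

0.9495 s


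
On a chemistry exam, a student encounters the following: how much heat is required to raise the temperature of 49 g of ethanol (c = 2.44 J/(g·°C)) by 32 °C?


q = mcΔT = 49 × 2.44 × 32
= 3825.92 J

3825.92 J


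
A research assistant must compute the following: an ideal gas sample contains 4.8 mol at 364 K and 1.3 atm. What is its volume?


PV = nRT  (R = 0.08206 L·atm/(mol·K))
V = nRT/P = 4.8×0.08206×364/1.3
= 110.289 L

110.289 L


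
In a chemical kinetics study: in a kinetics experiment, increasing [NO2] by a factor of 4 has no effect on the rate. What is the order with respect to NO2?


rate ∝ [NO2]^n
rate ∝ [NO2]^0
Order in NO2: 0

0


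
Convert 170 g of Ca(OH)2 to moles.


M(Ca(OH)2) = 74.1 g/mol
n = mass/M = 170/74.1 = 2.2942 mol

2.2942 mol


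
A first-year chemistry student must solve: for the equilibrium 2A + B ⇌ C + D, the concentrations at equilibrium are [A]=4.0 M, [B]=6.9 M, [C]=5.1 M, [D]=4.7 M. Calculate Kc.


Kc = [C][D]/([A]^2[B])
= (5.1^1 × 4.7^1)/(4.0^2 × 6.9^1)
= 23.97/110.4
= 0.2171

0.2171


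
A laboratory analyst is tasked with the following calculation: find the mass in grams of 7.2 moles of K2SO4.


M(K2SO4) = 174.27 g/mol
mass = n × M = 7.2 × 174.27 = 1254.74 g

1254.74 g


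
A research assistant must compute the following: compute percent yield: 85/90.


% yield = actual/theoretical × 100
= 85/90 × 100
= 94.44%

94.44%


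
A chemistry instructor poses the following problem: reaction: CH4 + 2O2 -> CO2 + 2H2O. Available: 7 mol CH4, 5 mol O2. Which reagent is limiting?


Mole ratio available / coefficient:
  CH4: 7/1 = 7.000
  O2: 5/2 = 2.500
Smaller ratio is limiting.

O2


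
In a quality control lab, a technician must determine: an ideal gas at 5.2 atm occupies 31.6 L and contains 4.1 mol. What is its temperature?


PV = nRT  (R = 0.08206 L·atm/(mol·K))
T = PV/(nR) = 5.2×31.6/(4.1×0.08206)
= 164.32/0.336446
= 488.40 K

488.40 K


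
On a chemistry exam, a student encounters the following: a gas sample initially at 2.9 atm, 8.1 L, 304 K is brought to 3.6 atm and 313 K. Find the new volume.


P1V1/T1 = P2V2/T2
V2 = P1V1T2/(T1P2)
= 2.9×8.1×313/(304×3.6)
= 6.718 L

6.718 L


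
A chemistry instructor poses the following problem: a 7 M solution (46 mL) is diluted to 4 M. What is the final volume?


C1V1 = C2V2
7 × 46 = 4 × V2
V2 = 322/4 = 80.5 mL

80.5 mL


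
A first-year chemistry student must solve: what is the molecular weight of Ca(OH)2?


M(Ca(OH)2) = 1×40.08 + 2×16.0 + 2×1.008
= 40.08 + 32.0 + 2.02
= 74.1 g/mol

74.1 g/mol


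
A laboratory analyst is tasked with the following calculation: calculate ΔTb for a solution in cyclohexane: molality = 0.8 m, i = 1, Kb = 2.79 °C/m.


ΔTb = Kb × m × i
= 2.79 × 0.8 × 1
= 2.232 °C

2.232 °C


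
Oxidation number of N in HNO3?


(+1) + x + 3(-2) = 0, so x = +5
Oxidation number: +5

+5


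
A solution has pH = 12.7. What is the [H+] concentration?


[H+] = 10^(-pH) = 10^(-12.7)
= 2.0×10^-13 M

2.0×10^-13 M


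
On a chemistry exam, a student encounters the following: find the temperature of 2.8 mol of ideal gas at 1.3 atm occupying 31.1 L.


PV = nRT  (R = 0.08206 L·atm/(mol·K))
T = PV/(nR) = 1.3×31.1/(2.8×0.08206)
= 40.43/0.229768
= 175.96 K

175.96 K


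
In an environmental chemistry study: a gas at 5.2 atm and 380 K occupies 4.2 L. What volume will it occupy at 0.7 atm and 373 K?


P1V1/T1 = P2V2/T2
V2 = P1V1T2/(T1P2)
= 5.2×4.2×373/(380×0.7)
= 30.625 L

30.625 L


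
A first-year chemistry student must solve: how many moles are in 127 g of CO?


M(CO) = 28.01 g/mol
n = mass/M = 127/28.01 = 4.5341 mol

4.5341 mol


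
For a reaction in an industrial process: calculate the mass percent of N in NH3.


M(NH3) = 1×14.01 + 3×1.008 = 17.034 g/mol
Mass of N = 1 × 14.01 = 14.01 g/mol
% N = 14.01/17.034 × 100 = 82.25%

82.25%


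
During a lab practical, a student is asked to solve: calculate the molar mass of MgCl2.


M(MgCl2) = 1×24.31 + 2×35.45
= 24.31 + 70.9
= 95.21 g/mol

95.21 g/mol


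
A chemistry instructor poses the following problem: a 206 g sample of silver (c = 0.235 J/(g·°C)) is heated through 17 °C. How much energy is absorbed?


q = mcΔT = 206 × 0.235 × 17
= 822.97 J

822.97 J


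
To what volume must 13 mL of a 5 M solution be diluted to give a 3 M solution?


C1V1 = C2V2
5 × 13 = 3 × V2
V2 = 65/3 = 21.67 mL

21.67 mL


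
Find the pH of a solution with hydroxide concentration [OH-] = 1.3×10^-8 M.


pOH = -log10([OH-]) = -log10(1.3×10^-8)
= 8 - log10(1.3) = 7.89
pH = 14 - pOH = 14 - 7.89 = 6.11

6.11


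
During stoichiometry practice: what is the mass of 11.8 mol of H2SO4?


M(H2SO4) = 98.09 g/mol
mass = n × M = 11.8 × 98.09 = 1157.46 g

1157.46 g


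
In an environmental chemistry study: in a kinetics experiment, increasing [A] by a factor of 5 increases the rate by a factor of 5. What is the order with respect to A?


rate ∝ [A]^n
5^n = 5 → n = 1
Order in A: 1

1


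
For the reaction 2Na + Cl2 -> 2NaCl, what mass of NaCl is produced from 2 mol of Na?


Mole ratio NaCl:Na = 2:2
n(NaCl) = 2 × 2/2 = 2.000 mol
mass = 2.000 × 58.44 = 116.88 g

116.88 g


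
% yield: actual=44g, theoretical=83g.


% yield = actual/theoretical × 100
= 44/83 × 100
= 53.01%

53.01%


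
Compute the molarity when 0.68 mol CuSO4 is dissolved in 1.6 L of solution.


M = n/V = 0.68/1.6 = 0.425 mol/L

0.425 M


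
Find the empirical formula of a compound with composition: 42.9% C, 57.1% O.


Assume 100 g sample. Moles of each element:
  C: 42.9/12.01 = 3.572 mol
  O: 57.1/16.0 = 3.569 mol
Divide by smallest (3.569):
  C: 3.572/3.569 = 1.0
  O: 3.569/3.569 = 1.0
Empirical formula: CO

CO


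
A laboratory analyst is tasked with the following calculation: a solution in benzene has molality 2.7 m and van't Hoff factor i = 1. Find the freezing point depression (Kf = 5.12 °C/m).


ΔTf = Kf × m × i
= 5.12 × 2.7 × 1
= 13.824 °C

13.824 °C


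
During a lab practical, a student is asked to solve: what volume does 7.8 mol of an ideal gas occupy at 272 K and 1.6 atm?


PV = nRT  (R = 0.08206 L·atm/(mol·K))
V = nRT/P = 7.8×0.08206×272/1.6
= 108.812 L

108.812 L


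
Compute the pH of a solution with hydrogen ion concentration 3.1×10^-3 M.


pH = -log10([H+]) = -log10(3.1×10^-3)
= 3 - log10(3.1)
= 3 - 0.49
= 2.51

2.51


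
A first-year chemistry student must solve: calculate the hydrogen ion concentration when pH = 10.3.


[H+] = 10^(-pH) = 10^(-10.3)
= 5.01×10^-11 M

5.01×10^-11 M


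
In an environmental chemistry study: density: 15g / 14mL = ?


ρ = mass/volume
= 15/14
= 1.071 g/mL

1.071 g/mL


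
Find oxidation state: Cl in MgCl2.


halide: -1
Oxidation number: -1

-1


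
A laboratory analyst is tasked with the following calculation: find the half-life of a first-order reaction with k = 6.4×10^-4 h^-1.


t½ = ln2/k = 0.693147/(6.4×10^-4 h^-1)
= 1083 h

1083 h


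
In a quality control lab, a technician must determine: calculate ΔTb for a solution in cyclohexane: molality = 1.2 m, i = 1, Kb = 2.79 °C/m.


ΔTb = Kb × m × i
= 2.79 × 1.2 × 1
= 3.348 °C

3.348 °C


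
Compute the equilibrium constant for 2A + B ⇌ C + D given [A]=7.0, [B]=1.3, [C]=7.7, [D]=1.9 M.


Kc = [C][D]/([A]^2[B])
= (7.7^1 × 1.9^1)/(7.0^2 × 1.3^1)
= 14.63/63.7
= 0.2297

0.2297


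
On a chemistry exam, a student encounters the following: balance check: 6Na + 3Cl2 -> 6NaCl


Equation: 6Na + 3Cl2 -> 6NaCl
Check atoms: Cl: 6=6, Na: 6=6
Balanced

Yes, balanced


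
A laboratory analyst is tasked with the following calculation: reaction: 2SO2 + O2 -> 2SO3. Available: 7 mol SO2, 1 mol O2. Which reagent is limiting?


Mole ratio available / coefficient:
  SO2: 7/2 = 3.500
  O2: 1/1 = 1.000
Smaller ratio is limiting.

O2


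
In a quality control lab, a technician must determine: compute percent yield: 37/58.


% yield = actual/theoretical × 100
= 37/58 × 100
= 63.79%

63.79%


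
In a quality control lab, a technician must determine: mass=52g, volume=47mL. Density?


ρ = mass/volume
= 52/47
= 1.106 g/mL

1.106 g/mL


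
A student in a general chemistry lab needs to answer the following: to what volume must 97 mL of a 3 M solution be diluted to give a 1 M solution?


C1V1 = C2V2
3 × 97 = 1 × V2
V2 = 291/1 = 291.0 mL

291.0 mL


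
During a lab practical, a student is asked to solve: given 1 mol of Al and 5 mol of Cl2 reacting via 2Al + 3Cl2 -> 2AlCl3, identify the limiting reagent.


Mole ratio available / coefficient:
  Al: 1/2 = 0.500
  Cl2: 5/3 = 1.667
Smaller ratio is limiting.

Al


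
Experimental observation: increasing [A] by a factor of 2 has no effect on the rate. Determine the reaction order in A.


rate ∝ [A]^n
rate ∝ [A]^0
Order in A: 0

0


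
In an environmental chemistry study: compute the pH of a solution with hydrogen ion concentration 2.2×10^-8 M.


pH = -log10([H+]) = -log10(2.2×10^-8)
= 8 - log10(2.2)
= 8 - 0.34
= 7.66

7.66


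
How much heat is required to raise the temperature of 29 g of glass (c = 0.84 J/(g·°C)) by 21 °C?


q = mcΔT = 29 × 0.84 × 21
= 511.56 J

511.56 J


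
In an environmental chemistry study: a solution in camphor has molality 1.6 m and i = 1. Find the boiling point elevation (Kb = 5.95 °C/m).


ΔTb = Kb × m × i
= 5.95 × 1.6 × 1
= 9.52 °C

9.52 °C


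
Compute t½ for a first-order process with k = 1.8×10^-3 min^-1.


t½ = ln2/k = 0.693147/(1.8×10^-3 min^-1)
= 385.1 min

385.1 min


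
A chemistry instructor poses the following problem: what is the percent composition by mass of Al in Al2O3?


M(Al2O3) = 2×26.98 + 3×16.0 = 101.96 g/mol
Mass of Al = 2 × 26.98 = 53.96 g/mol
% Al = 53.96/101.96 × 100 = 52.92%

52.92%


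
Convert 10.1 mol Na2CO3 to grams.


M(Na2CO3) = 105.99 g/mol
mass = n × M = 10.1 × 105.99 = 1070.50 g

1070.50 g


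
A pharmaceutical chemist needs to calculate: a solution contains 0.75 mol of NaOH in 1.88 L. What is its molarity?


M = n/V = 0.75/1.88 = 0.399 mol/L

0.399 M


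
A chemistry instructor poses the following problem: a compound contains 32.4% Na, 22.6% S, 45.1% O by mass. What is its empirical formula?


Assume 100 g sample. Moles of each element:
  Na: 32.4/22.99 = 1.409 mol
  S: 22.6/32.07 = 0.705 mol
  O: 45.1/16.0 = 2.819 mol
Divide by smallest (0.705):
  Na: 1.409/0.705 = 2.0
  S: 0.705/0.705 = 1.0
  O: 2.819/0.705 = 4.0
Empirical formula: Na2SO4

Na2SO4


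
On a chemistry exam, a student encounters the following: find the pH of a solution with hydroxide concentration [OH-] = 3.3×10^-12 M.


pOH = -log10([OH-]) = -log10(3.3×10^-12)
= 12 - log10(3.3) = 11.48
pH = 14 - pOH = 14 - 11.48 = 2.52

2.52


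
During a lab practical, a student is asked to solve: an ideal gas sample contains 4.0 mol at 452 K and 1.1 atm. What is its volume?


PV = nRT  (R = 0.08206 L·atm/(mol·K))
V = nRT/P = 4.0×0.08206×452/1.1
= 134.877 L

134.877 L


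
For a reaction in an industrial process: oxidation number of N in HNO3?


(+1) + x + 3(-2) = 0, so x = +5
Oxidation number: +5

+5


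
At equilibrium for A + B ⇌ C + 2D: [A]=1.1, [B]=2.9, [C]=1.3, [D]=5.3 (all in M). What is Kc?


Kc = [C][D]^2/([A][B])
= (1.3^1 × 5.3^2)/(1.1^1 × 2.9^1)
= 36.517/3.19
= 11.45

11.45


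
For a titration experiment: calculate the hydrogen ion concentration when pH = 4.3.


[H+] = 10^(-pH) = 10^(-4.3)
= 5.01×10^-5 M

5.01×10^-5 M


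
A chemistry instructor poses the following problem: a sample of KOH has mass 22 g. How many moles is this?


M(KOH) = 56.11 g/mol
n = mass/M = 22/56.11 = 0.3921 mol

0.3921 mol


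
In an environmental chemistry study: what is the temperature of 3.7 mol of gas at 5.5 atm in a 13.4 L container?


PV = nRT  (R = 0.08206 L·atm/(mol·K))
T = PV/(nR) = 5.5×13.4/(3.7×0.08206)
= 73.70/0.303622
= 242.74 K

242.74 K


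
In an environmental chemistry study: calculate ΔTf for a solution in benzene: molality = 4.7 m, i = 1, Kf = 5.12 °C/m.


ΔTf = Kf × m × i
= 5.12 × 4.7 × 1
= 24.064 °C

24.064 °C


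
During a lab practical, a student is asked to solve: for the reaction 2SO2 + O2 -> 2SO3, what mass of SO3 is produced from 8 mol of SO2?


Mole ratio SO3:SO2 = 2:2
n(SO3) = 8 × 2/2 = 8.000 mol
mass = 8.000 × 80.07 = 640.56 g

640.56 g


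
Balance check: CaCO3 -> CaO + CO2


Equation: CaCO3 -> CaO + CO2
Check atoms: C: 1=1, Ca: 1=1, O: 3=3
Balanced

Yes, balanced


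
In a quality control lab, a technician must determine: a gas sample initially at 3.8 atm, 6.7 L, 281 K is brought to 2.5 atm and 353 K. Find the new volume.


P1V1/T1 = P2V2/T2
V2 = P1V1T2/(T1P2)
= 3.8×6.7×353/(281×2.5)
= 12.793 L

12.793 L


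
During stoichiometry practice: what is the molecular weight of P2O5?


M(P2O5) = 2×30.97 + 5×16.0
= 61.94 + 80.0
= 141.94 g/mol

141.94 g/mol


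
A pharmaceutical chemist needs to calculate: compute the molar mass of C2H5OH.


M(C2H5OH) = 2×12.01 + 6×1.008 + 1×16.0
= 24.02 + 6.05 + 16.0
= 46.07 g/mol

46.07 g/mol


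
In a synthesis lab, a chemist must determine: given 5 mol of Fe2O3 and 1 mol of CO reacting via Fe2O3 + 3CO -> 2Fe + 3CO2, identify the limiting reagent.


Mole ratio available / coefficient:
  Fe2O3: 5/1 = 5.000
  CO: 1/3 = 0.333
Smaller ratio is limiting.

CO


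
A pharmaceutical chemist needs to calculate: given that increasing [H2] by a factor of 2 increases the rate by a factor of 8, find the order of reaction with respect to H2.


rate ∝ [H2]^n
2^n = 8 → n = 3
Order in H2: 3

3


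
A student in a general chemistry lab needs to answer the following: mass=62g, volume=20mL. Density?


ρ = mass/volume
= 62/20
= 3.1 g/mL

3.1 g/mL


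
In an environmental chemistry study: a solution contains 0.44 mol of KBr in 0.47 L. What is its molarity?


M = n/V = 0.44/0.47 = 0.936 mol/L

0.936 M


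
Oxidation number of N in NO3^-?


x + 3(-2) = -1, so x = +5
Oxidation number: +5

+5


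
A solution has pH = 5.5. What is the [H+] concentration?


[H+] = 10^(-pH) = 10^(-5.5)
= 3.16×10^-6 M

3.16×10^-6 M


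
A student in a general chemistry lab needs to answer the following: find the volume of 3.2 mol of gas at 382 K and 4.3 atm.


PV = nRT  (R = 0.08206 L·atm/(mol·K))
V = nRT/P = 3.2×0.08206×382/4.3
= 23.328 L

23.328 L


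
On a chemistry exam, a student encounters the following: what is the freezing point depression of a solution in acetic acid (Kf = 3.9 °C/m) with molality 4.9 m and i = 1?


ΔTf = Kf × m × i
= 3.9 × 4.9 × 1
= 19.11 °C

19.11 °C


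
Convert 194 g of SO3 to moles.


M(SO3) = 80.07 g/mol
n = mass/M = 194/80.07 = 2.4229 mol

2.4229 mol


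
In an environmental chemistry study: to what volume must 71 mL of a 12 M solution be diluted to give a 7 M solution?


C1V1 = C2V2
12 × 71 = 7 × V2
V2 = 852/7 = 121.71 mL

121.71 mL


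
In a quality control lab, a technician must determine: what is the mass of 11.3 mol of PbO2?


M(PbO2) = 239.2 g/mol
mass = n × M = 11.3 × 239.2 = 2702.96 g

2702.96 g


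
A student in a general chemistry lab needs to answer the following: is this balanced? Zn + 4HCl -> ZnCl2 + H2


Equation: Zn + 4HCl -> ZnCl2 + H2
Check atoms: Cl: 4≠2, H: 4≠2, Zn: 1=1
Not balanced

No, not balanced


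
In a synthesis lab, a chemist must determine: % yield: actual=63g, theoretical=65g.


% yield = actual/theoretical × 100
= 63/65 × 100
= 96.92%

96.92%


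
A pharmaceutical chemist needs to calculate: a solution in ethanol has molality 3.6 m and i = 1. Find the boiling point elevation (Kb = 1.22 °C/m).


ΔTb = Kb × m × i
= 1.22 × 3.6 × 1
= 4.392 °C

4.392 °C


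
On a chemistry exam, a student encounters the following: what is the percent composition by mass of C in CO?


M(CO) = 1×12.01 + 1×16.0 = 28.01 g/mol
Mass of C = 1 × 12.01 = 12.01 g/mol
% C = 12.01/28.01 × 100 = 42.88%

42.88%


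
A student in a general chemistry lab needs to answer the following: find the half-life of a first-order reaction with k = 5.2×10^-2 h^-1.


t½ = ln2/k = 0.693147/(5.2×10^-2 h^-1)
= 13.33 h

13.33 h


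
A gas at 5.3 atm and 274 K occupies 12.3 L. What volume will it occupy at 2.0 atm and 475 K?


P1V1/T1 = P2V2/T2
V2 = P1V1T2/(T1P2)
= 5.3×12.3×475/(274×2.0)
= 56.506 L

56.506 L


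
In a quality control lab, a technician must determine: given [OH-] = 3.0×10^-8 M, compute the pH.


pOH = -log10([OH-]) = -log10(3.0×10^-8)
= 8 - log10(3.0) = 7.52
pH = 14 - pOH = 14 - 7.52 = 6.48

6.48
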